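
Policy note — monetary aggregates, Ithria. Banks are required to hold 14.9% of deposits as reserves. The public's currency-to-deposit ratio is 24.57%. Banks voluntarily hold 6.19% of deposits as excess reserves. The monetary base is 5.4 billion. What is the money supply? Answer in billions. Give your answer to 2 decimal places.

14.73 billion

The money multiplier is m = (1 + c) / (rr + e + c) = (1 + 0.2457) / (0.149 + 0.0619 + 0.2457) ≈ 2.7282.
So M = m × MB = 2.7282 × 5.4 ≈ 14.7323 billion.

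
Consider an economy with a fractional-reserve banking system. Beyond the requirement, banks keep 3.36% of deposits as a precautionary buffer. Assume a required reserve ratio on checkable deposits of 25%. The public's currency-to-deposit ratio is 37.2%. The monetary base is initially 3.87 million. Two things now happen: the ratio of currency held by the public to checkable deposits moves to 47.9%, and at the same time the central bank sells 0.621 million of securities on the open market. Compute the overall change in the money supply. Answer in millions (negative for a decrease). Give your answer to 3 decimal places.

-1.798 million

Before: m₁ = (1 + 0.372) / (0.25 + 0.0336 + 0.372) ≈ 2.09274, MB₁ = 3.87, so M₁ = 2.09274 × 3.87 ≈ 8.0989 million.
After: m₂ = (1 + 0.479) / (0.25 + 0.0336 + 0.479) ≈ 1.93942, MB₂ = 3.87 − 0.621 = 3.249, so M₂ = 1.93942 × 3.249 ≈ 6.3012 million.
ΔM = M₂ − M₁ = 6.3012 − 8.0989 = -1.7977 million.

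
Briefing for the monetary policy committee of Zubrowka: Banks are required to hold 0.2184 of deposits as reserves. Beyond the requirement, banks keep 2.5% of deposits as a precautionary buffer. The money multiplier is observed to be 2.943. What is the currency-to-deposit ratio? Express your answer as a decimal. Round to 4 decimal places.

0.1460

Using m = 2.943. From m = (1 + c)/(c + rr + e), rearranging gives 1 + c = m·(c + rr + e), so c·(1 − m) = m·(rr + e) − 1.
Hence c = [m·(rr + e) − 1]/(1 − m) = [2.943 × (0.2184 + 0.025) − 1] / (1 − 2.943) ≈ 0.145998.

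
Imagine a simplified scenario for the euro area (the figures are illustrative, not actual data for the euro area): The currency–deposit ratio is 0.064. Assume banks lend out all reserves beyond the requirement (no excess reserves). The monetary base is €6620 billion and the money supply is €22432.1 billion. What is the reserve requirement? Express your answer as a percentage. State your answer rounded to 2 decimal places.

Using m = M/MB = 22432.1/6620 ≈ 3.388535. Since m = (1 + c)/(c + rr + e), the denominator satisfies c + rr + e = (1 + c)/m = (1 + 0.064) / 3.388535 ≈ 0.314000.
With c = 0.064 and e = 0, the reserve requirement is 0.314000 − 0.064 − 0 = 0.25.

25.00%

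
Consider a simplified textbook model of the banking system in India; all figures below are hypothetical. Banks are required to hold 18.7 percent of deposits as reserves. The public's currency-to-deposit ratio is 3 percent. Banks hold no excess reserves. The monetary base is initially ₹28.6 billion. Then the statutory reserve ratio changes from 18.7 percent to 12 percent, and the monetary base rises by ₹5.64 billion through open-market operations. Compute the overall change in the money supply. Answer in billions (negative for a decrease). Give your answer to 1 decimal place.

Before: m₁ = (1 + 0.03) / (0.187 + 0.03) ≈ 4.7465, MB₁ = 28.6, so M₁ = 4.7465 × 28.6 = 135.7499 billion.
After: m₂ = (1 + 0.03) / (0.12 + 0.03) ≈ 6.8667, MB₂ = 28.6 + 5.64 = 34.24, so M₂ = 6.8667 × 34.24 ≈ 235.1158 billion.
ΔM = M₂ − M₁ = 235.1158 − 135.7499 = 99.3659 billion.

₹99.4 billion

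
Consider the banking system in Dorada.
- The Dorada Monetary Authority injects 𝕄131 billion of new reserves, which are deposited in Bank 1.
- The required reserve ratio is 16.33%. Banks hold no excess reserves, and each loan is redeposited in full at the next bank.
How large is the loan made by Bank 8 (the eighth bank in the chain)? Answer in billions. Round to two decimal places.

𝕄31.47 billion

Each bank lends a fraction (1 − rr) = 0.8367 of the deposit it receives, so Bank 8 receives 131·0.8367^7 and lends 131·0.8367^8 ≈ 31.4651 billion.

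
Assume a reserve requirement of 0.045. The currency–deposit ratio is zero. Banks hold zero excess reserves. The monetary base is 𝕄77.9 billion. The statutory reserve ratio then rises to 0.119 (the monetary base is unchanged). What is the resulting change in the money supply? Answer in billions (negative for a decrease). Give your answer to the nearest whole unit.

-1076 billion

Initially m₁ = 1 / (0.045) ≈ 22.2222, so M₁ = 22.2222 × 77.9 ≈ 1731.1094 billion.
After the change m₂ = 1 / (0.119) ≈ 8.4034, so M₂ = 8.4034 × 77.9 ≈ 654.6249 billion.
ΔM = M₂ − M₁ = 654.6249 − 1731.1094 = -1076.4845 billion.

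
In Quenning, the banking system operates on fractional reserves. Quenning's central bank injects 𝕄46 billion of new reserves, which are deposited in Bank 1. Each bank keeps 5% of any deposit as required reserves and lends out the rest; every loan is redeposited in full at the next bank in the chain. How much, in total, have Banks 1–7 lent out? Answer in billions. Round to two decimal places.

𝕄263.65 billion

Bank i lends (1 − rr)^i of the original deposit: Bank 1 lends 46·0.9500 = 43.7000, Bank 2 lends 46·0.9500² = 41.5150, and so on.
Summing a geometric series: total = 46·[0.9500·(1 − 0.9500^7) / (1 − 0.9500)] ≈ 263.6532 billion.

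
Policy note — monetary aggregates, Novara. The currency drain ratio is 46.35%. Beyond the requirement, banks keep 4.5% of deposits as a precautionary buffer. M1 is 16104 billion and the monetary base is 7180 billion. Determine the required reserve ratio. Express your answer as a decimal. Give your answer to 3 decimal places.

Using m = M/MB = 16104/7180 ≈ 2.242897. Since m = (1 + c)/(c + rr + e), the denominator satisfies c + rr + e = (1 + c)/m = (1 + 0.4635) / 2.242897 ≈ 0.652504.
With c = 0.4635 and e = 0.045, the required reserve ratio is 0.652504 − 0.4635 − 0.045 = 0.144004.

0.144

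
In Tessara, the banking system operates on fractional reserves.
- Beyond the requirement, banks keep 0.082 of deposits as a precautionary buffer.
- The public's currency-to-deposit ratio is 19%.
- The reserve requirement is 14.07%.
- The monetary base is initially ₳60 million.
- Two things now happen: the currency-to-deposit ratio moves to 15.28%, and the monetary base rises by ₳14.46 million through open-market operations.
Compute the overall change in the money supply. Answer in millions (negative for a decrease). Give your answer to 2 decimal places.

Before: m₁ = (1 + 0.19) / (0.1407 + 0.082 + 0.19) ≈ 2.88345, MB₁ = 60, so M₁ = 2.88345 × 60 = 173.007 million.
After: m₂ = (1 + 0.1528) / (0.1407 + 0.082 + 0.1528) ≈ 3.07004, MB₂ = 60 + 14.46 = 74.46, so M₂ = 3.07004 × 74.46 ≈ 228.5952 million.
ΔM = M₂ − M₁ = 228.5952 − 173.007 = 55.5882 million.

₳55.59 million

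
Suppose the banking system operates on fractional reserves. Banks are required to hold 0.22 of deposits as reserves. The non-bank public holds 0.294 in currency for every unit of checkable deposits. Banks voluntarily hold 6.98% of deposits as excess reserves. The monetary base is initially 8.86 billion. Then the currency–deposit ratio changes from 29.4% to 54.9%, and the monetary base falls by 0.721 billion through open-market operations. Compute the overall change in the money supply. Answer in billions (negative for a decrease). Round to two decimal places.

Before: m₁ = (1 + 0.294) / (0.22 + 0.0698 + 0.294) ≈ 2.2165, MB₁ = 8.86, so M₁ = 2.2165 × 8.86 ≈ 19.6382 billion.
After: m₂ = (1 + 0.549) / (0.22 + 0.0698 + 0.549) ≈ 1.8467, MB₂ = 8.86 − 0.721 = 8.139, so M₂ = 1.8467 × 8.139 ≈ 15.0303 billion.
ΔM = M₂ − M₁ = 15.0303 − 19.6382 = -4.6079 billion.

-4.61 billion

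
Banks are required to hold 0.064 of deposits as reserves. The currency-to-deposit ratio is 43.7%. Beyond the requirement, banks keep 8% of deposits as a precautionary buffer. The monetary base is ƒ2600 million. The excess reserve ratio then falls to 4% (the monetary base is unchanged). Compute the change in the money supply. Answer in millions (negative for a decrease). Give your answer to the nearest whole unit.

ƒ475 million

Initially m₁ = (1 + 0.437) / (0.064 + 0.08 + 0.437) ≈ 2.47332, so M₁ = 2.47332 × 2600 = 6430.632 million.
After the change m₂ = (1 + 0.437) / (0.064 + 0.04 + 0.437) ≈ 2.65619, so M₂ = 2.65619 × 2600 = 6906.094 million.
ΔM = M₂ − M₁ = 6906.094 − 6430.632 = 475.462 million.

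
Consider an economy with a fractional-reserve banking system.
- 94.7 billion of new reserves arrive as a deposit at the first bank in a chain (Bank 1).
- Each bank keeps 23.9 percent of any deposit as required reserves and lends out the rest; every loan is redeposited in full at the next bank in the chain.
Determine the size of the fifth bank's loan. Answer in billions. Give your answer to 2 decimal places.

Each bank lends a fraction (1 − rr) = 0.7610 of the deposit it receives, so Bank 5 receives 94.7·0.7610^4 and lends 94.7·0.7610^5 ≈ 24.1698 billion.

24.17 billion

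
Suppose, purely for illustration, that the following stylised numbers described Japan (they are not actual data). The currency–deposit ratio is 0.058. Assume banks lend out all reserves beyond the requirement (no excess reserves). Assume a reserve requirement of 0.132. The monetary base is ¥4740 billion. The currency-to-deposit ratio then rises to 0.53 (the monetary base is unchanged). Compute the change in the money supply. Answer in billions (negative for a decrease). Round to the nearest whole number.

-15439 billion

Initially m₁ = (1 + 0.058) / (0.132 + 0.058) ≈ 5.56842, so M₁ = 5.56842 × 4740 = 26394.3108 billion.
After the change m₂ = (1 + 0.53) / (0.132 + 0.53) ≈ 2.31118, so M₂ = 2.31118 × 4740 = 10954.9932 billion.
ΔM = M₂ − M₁ = 10954.9932 − 26394.3108 = -15439.3176 billion.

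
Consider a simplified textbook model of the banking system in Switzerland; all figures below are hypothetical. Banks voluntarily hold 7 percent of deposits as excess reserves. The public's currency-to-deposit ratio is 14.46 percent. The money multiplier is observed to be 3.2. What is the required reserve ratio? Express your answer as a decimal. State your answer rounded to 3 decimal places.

Using m = 3.2. Since m = (1 + c)/(c + rr + e), the denominator satisfies c + rr + e = (1 + c)/m = (1 + 0.1446) / 3.2 ≈ 0.357687.
With c = 0.1446 and e = 0.07, the required reserve ratio is 0.357687 − 0.1446 − 0.07 = 0.143087.

0.143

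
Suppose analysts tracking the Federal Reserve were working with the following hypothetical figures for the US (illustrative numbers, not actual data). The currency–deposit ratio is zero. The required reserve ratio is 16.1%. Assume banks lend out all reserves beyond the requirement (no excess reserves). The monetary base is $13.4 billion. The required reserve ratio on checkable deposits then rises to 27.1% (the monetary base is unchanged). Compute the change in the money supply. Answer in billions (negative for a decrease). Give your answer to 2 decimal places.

-33.78 billion

Initially m₁ = 1 / (0.161) ≈ 6.21118, so M₁ = 6.21118 × 13.4 ≈ 83.2298 billion.
After the change m₂ = 1 / (0.271) ≈ 3.69004, so M₂ = 3.69004 × 13.4 ≈ 49.4465 billion.
ΔM = M₂ − M₁ = 49.4465 − 83.2298 = -33.7833 billion.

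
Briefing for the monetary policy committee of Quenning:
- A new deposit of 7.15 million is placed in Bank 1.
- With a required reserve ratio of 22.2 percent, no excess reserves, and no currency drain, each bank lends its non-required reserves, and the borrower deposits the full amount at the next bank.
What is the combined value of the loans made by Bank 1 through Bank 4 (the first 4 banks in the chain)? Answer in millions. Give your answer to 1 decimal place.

Bank i lends (1 − rr)^i of the original deposit: Bank 1 lends 7.15·0.7780 = 5.5627, Bank 2 lends 7.15·0.7780² ≈ 4.3278, and so on.
Summing a geometric series: total = 7.15·[0.7780·(1 − 0.7780^4) / (1 − 0.7780)] ≈ 15.8770 million.

15.9 million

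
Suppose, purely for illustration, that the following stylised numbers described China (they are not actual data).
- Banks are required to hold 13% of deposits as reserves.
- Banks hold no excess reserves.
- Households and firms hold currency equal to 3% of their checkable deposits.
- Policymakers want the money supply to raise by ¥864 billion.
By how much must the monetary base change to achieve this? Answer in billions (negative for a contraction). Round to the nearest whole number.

¥134 billion

The money multiplier is m = (1 + c) / (rr + c) = (1 + 0.03) / (0.13 + 0.03) = 6.4375.
ΔMB = ΔM / m = (+864) / 6.4375 ≈ 134.2136 billion.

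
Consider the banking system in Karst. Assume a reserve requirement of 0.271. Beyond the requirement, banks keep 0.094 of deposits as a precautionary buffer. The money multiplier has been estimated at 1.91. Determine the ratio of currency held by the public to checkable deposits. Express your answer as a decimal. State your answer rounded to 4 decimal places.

Using m = 1.91. From m = (1 + c)/(c + rr + e), rearranging gives 1 + c = m·(c + rr + e), so c·(1 − m) = m·(rr + e) − 1.
Hence c = [m·(rr + e) − 1]/(1 − m) = [1.91 × (0.271 + 0.094) − 1] / (1 − 1.91) ≈ 0.332802.

0.3328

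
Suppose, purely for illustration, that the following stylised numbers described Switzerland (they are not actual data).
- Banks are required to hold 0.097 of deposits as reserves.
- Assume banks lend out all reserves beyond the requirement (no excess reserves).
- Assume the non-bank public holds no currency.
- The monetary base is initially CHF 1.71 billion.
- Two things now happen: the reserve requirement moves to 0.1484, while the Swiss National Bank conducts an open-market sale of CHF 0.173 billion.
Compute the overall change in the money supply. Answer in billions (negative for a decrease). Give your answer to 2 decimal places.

-7.27 billion

Before: m₁ = 1 / (0.097) ≈ 10.3093, MB₁ = 1.71, so M₁ = 10.3093 × 1.71 ≈ 17.6289 billion.
After: m₂ = 1 / (0.1484) ≈ 6.7385, MB₂ = 1.71 − 0.173 = 1.537, so M₂ = 6.7385 × 1.537 ≈ 10.3571 billion.
ΔM = M₂ − M₁ = 10.3571 − 17.6289 = -7.2718 billion.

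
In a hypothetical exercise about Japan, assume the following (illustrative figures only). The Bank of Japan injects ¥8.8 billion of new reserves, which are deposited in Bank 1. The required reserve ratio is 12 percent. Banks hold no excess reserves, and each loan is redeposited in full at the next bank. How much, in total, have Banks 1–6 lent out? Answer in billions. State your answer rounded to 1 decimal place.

Bank i lends (1 − rr)^i of the original deposit: Bank 1 lends 8.8·0.8800 = 7.7440, Bank 2 lends 8.8·0.8800² ≈ 6.8147, and so on.
Summing a geometric series: total = 8.8·[0.8800·(1 − 0.8800^6) / (1 − 0.8800)] ≈ 34.5638 billion.

¥34.6 billion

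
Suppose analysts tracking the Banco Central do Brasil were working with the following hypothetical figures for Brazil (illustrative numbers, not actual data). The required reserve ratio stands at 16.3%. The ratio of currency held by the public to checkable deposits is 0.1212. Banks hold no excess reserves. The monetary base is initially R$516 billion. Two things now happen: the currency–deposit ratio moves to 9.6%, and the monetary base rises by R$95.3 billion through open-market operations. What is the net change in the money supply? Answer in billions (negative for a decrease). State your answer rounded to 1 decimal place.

Before: m₁ = (1 + 0.1212) / (0.163 + 0.1212) ≈ 3.94511, MB₁ = 516, so M₁ = 3.94511 × 516 ≈ 2035.6768 billion.
After: m₂ = (1 + 0.096) / (0.163 + 0.096) ≈ 4.23166, MB₂ = 516 + 95.3 = 611.3, so M₂ = 4.23166 × 611.3 ≈ 2586.8138 billion.
ΔM = M₂ − M₁ = 2586.8138 − 2035.6768 = 551.137 billion.

R$551.1 billion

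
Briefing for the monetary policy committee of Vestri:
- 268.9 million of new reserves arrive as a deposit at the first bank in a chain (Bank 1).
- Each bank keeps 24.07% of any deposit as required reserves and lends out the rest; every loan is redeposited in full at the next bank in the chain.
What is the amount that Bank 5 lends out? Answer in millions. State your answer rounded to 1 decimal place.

Each bank lends a fraction (1 − rr) = 0.7593 of the deposit it receives, so Bank 5 receives 268.9·0.7593^4 and lends 268.9·0.7593^5 ≈ 67.8669 million.

67.9 million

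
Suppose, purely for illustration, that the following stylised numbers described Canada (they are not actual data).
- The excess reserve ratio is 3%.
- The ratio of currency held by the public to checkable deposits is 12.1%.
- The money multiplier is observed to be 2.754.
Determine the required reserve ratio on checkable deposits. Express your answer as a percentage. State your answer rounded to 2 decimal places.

25.60%

Using m = 2.754. Since m = (1 + c)/(c + rr + e), the denominator satisfies c + rr + e = (1 + c)/m = (1 + 0.121) / 2.754 ≈ 0.407044.
With c = 0.121 and e = 0.03, the required reserve ratio on checkable deposits is 0.407044 − 0.121 − 0.03 = 0.256044.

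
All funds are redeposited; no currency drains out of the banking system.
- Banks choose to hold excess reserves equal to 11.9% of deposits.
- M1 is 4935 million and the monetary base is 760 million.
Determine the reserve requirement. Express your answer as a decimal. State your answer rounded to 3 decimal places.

Using m = M/MB = 4935/760 ≈ 6.493421. Since m = (1 + c)/(c + rr + e), the denominator satisfies c + rr + e = (1 + c)/m = (1 + 0) / 6.493421 ≈ 0.154002.
With c = 0 and e = 0.119, the reserve requirement is 0.154002 − 0 − 0.119 = 0.035002.

0.035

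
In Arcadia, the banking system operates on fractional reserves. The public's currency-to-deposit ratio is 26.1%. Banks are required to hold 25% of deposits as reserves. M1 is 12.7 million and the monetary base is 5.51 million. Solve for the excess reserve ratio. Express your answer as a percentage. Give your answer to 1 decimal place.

Using m = M/MB = 12.7/5.51 ≈ 2.304900. Since m = (1 + c)/(c + rr + e), the denominator satisfies c + rr + e = (1 + c)/m = (1 + 0.261) / 2.304900 ≈ 0.547095.
With c = 0.261 and rr = 0.25, the excess reserve ratio is 0.547095 − 0.261 − 0.25 = 0.036095.

3.6%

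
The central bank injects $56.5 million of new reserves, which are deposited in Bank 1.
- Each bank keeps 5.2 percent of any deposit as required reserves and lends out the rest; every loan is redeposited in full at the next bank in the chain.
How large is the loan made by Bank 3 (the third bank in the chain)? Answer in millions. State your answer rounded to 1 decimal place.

$48.1 million

Each bank lends a fraction (1 − rr) = 0.9480 of the deposit it receives, so Bank 3 receives 56.5·0.9480^2 and lends 56.5·0.9480^3 ≈ 48.1364 million.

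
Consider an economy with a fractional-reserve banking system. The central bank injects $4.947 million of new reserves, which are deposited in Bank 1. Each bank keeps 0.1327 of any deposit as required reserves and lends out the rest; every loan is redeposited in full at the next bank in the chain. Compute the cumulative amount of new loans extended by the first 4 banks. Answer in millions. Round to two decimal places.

$14.04 million

Bank i lends (1 − rr)^i of the original deposit: Bank 1 lends 4.947·0.8673 ≈ 4.2905, Bank 2 lends 4.947·0.8673² ≈ 3.7212, and so on.
Summing a geometric series: total = 4.947·[0.8673·(1 − 0.8673^4) / (1 − 0.8673)] ≈ 14.0382 million.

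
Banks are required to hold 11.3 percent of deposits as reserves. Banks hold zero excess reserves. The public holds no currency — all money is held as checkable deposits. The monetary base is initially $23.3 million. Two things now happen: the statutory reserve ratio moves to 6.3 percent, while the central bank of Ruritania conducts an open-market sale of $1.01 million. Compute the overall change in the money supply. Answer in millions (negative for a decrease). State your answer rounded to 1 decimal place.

Before: m₁ = 1 / (0.113) ≈ 8.8496, MB₁ = 23.3, so M₁ = 8.8496 × 23.3 ≈ 206.1957 million.
After: m₂ = 1 / (0.063) ≈ 15.8730, MB₂ = 23.3 − 1.01 = 22.29, so M₂ = 15.8730 × 22.29 ≈ 353.8092 million.
ΔM = M₂ − M₁ = 353.8092 − 206.1957 = 147.6135 million.

$147.6 million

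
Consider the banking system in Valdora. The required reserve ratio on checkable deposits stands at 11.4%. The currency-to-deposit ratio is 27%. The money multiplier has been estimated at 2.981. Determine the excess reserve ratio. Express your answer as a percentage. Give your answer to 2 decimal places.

4.20%

Using m = 2.981. Since m = (1 + c)/(c + rr + e), the denominator satisfies c + rr + e = (1 + c)/m = (1 + 0.27) / 2.981 ≈ 0.426032.
With c = 0.27 and rr = 0.114, the excess reserve ratio is 0.426032 − 0.27 − 0.114 = 0.042032.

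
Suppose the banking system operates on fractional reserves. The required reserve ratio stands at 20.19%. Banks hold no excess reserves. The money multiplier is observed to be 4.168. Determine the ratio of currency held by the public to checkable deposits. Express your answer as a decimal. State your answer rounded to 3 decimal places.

0.050

Using m = 4.168. From m = (1 + c)/(c + rr + e), rearranging gives 1 + c = m·(c + rr + e), so c·(1 − m) = m·(rr + e) − 1.
Hence c = [m·(rr + e) − 1]/(1 − m) = [4.168 × (0.2019 + 0) − 1] / (1 − 4.168) ≈ 0.050026.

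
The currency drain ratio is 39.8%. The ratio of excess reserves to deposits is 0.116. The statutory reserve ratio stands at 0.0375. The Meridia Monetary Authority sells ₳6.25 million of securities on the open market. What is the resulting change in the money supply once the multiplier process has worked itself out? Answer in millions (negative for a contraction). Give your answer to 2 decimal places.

The money multiplier is m = (1 + c) / (rr + e + c) = (1 + 0.398) / (0.0375 + 0.116 + 0.398) ≈ 2.5349.
The sale removes 6.25 million of base, so ΔM = m × ΔMB = 2.5349 × (−6.25) ≈ -15.8431 million.

-15.84 million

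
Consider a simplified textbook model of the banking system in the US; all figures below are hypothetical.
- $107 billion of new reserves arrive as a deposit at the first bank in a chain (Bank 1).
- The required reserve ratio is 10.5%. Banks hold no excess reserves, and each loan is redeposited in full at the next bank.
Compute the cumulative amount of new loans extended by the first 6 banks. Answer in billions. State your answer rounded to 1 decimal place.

Bank i lends (1 − rr)^i of the original deposit: Bank 1 lends 107·0.8950 = 95.7650, Bank 2 lends 107·0.8950² ≈ 85.7097, and so on.
Summing a geometric series: total = 107·[0.8950·(1 − 0.8950^6) / (1 − 0.8950)] ≈ 443.2820 billion.

$443.3 billion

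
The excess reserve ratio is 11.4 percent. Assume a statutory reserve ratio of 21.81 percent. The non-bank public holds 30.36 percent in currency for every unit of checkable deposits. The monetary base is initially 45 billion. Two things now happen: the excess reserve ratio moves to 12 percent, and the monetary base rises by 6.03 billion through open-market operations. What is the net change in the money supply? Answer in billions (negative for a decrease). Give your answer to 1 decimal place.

Before: m₁ = (1 + 0.3036) / (0.2181 + 0.114 + 0.3036) ≈ 2.0507, MB₁ = 45, so M₁ = 2.0507 × 45 = 92.2815 billion.
After: m₂ = (1 + 0.3036) / (0.2181 + 0.12 + 0.3036) ≈ 2.0315, MB₂ = 45 + 6.03 = 51.03, so M₂ = 2.0315 × 51.03 ≈ 103.6674 billion.
ΔM = M₂ − M₁ = 103.6674 − 92.2815 = 11.3859 billion.

11.4 billion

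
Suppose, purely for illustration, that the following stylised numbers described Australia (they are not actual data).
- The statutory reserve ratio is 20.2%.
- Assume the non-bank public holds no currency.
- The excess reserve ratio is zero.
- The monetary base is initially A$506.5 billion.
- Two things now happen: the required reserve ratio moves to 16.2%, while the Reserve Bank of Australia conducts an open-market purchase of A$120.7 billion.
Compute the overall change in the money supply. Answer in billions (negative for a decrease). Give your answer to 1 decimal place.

Before: m₁ = 1 / (0.202) ≈ 4.95050, MB₁ = 506.5, so M₁ = 4.95050 × 506.5 ≈ 2507.4282 billion.
After: m₂ = 1 / (0.162) ≈ 6.17284, MB₂ = 506.5 + 120.7 = 627.2, so M₂ = 6.17284 × 627.2 ≈ 3871.6052 billion.
ΔM = M₂ − M₁ = 3871.6052 − 2507.4282 = 1364.177 billion.

A$1364.2 billion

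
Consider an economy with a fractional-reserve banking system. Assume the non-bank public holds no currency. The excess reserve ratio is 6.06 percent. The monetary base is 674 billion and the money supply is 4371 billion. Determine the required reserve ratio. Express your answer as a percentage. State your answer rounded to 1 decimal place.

Using m = M/MB = 4371/674 ≈ 6.485163. Since m = (1 + c)/(c + rr + e), the denominator satisfies c + rr + e = (1 + c)/m = (1 + 0) / 6.485163 ≈ 0.154198.
With c = 0 and e = 0.0606, the required reserve ratio is 0.154198 − 0 − 0.0606 = 0.093598.

9.4%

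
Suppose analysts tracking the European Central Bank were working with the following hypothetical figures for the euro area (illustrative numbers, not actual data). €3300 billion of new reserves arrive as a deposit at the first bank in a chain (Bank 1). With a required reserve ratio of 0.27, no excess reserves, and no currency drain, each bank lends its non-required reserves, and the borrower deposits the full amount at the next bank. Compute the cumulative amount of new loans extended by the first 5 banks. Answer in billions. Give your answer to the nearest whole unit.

€7073 billion

Bank i lends (1 − rr)^i of the original deposit: Bank 1 lends 3300·0.7300 = 2409.0000, Bank 2 lends 3300·0.7300² = 1758.5700, and so on.
Summing a geometric series: total = 3300·[0.7300·(1 − 0.7300^5) / (1 − 0.7300)] ≈ 7072.5817 billion.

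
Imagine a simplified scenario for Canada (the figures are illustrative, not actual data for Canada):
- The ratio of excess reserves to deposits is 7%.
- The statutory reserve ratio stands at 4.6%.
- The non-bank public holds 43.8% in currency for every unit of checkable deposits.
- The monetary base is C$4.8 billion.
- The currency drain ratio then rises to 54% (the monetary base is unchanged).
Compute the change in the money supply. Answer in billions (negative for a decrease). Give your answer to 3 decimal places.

-1.191 billion

Initially m₁ = (1 + 0.438) / (0.046 + 0.07 + 0.438) ≈ 2.59567, so M₁ = 2.59567 × 4.8 ≈ 12.4592 billion.
After the change m₂ = (1 + 0.54) / (0.046 + 0.07 + 0.54) ≈ 2.34756, so M₂ = 2.34756 × 4.8 ≈ 11.2683 billion.
ΔM = M₂ − M₁ = 11.2683 − 12.4592 = -1.1909 billion.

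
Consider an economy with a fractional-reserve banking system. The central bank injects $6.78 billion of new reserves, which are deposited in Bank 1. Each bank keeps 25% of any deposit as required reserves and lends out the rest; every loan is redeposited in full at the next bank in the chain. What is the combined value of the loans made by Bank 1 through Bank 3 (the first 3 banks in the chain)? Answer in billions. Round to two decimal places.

Bank i lends (1 − rr)^i of the original deposit: Bank 1 lends 6.78·0.7500 = 5.0850, Bank 2 lends 6.78·0.7500² ≈ 3.8137, and so on.
Summing a geometric series: total = 6.78·[0.7500·(1 − 0.7500^3) / (1 − 0.7500)] ≈ 11.7591 billion.

$11.76 billion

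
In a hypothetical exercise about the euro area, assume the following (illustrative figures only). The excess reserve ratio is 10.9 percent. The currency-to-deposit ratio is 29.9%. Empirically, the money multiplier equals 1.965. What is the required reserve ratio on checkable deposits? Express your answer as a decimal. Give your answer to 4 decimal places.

Using m = 1.965. Since m = (1 + c)/(c + rr + e), the denominator satisfies c + rr + e = (1 + c)/m = (1 + 0.299) / 1.965 ≈ 0.661069.
With c = 0.299 and e = 0.109, the required reserve ratio on checkable deposits is 0.661069 − 0.299 − 0.109 = 0.253069.

0.2531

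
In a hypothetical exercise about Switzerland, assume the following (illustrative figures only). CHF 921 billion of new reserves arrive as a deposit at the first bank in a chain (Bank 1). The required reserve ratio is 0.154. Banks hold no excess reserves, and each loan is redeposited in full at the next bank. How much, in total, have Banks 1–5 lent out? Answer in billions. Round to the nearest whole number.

Bank i lends (1 − rr)^i of the original deposit: Bank 1 lends 921·0.8460 = 779.1660, Bank 2 lends 921·0.8460² ≈ 659.1744, and so on.
Summing a geometric series: total = 921·[0.8460·(1 − 0.8460^5) / (1 − 0.8460)] ≈ 2866.9110 billion.

CHF 2867 billion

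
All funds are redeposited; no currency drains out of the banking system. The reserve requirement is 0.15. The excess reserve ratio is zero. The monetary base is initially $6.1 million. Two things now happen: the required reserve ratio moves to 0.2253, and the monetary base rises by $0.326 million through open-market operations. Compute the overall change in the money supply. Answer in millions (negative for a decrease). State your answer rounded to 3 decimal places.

Before: m₁ = 1 / (0.15) ≈ 6.66667, MB₁ = 6.1, so M₁ = 6.66667 × 6.1 ≈ 40.6667 million.
After: m₂ = 1 / (0.2253) ≈ 4.43853, MB₂ = 6.1 + 0.326 = 6.426, so M₂ = 4.43853 × 6.426 ≈ 28.522 million.
ΔM = M₂ − M₁ = 28.522 − 40.6667 = -12.1447 million.

-12.145 million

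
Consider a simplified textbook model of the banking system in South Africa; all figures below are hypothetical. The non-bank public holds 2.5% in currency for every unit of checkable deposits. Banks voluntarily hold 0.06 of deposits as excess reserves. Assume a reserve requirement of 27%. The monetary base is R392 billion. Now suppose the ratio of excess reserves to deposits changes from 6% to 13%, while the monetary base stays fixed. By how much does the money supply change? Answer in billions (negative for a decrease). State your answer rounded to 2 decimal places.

Initially m₁ = (1 + 0.025) / (0.27 + 0.06 + 0.025) ≈ 2.887324, so M₁ = 2.887324 × 392 ≈ 1131.831 billion.
After the change m₂ = (1 + 0.025) / (0.27 + 0.13 + 0.025) ≈ 2.411765, so M₂ = 2.411765 × 392 ≈ 945.4119 billion.
ΔM = M₂ − M₁ = 945.4119 − 1131.831 = -186.4191 billion.

-186.42 billion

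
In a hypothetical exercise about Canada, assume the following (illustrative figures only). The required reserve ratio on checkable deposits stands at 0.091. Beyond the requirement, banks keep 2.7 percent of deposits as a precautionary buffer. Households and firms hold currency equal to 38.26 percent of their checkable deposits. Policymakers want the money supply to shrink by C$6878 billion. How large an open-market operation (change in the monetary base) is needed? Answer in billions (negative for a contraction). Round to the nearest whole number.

-2490 billion

The money multiplier is m = (1 + c) / (rr + e + c) = (1 + 0.3826) / (0.091 + 0.027 + 0.3826) ≈ 2.76189.
ΔMB = ΔM / m = (−6878) / 2.76189 ≈ -2490.3237 billion.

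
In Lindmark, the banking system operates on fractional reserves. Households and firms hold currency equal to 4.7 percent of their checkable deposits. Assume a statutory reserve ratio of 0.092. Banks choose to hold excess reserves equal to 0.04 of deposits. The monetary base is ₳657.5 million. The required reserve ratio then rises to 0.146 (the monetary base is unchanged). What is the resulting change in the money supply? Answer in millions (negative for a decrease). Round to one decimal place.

Initially m₁ = (1 + 0.047) / (0.092 + 0.04 + 0.047) ≈ 5.84916, so M₁ = 5.84916 × 657.5 = 3845.8227 million.
After the change m₂ = (1 + 0.047) / (0.146 + 0.04 + 0.047) ≈ 4.49356, so M₂ = 4.49356 × 657.5 = 2954.5157 million.
ΔM = M₂ − M₁ = 2954.5157 − 3845.8227 = -891.307 million.

-891.3 million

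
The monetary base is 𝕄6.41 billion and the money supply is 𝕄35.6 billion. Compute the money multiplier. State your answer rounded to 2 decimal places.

The money multiplier is m = M / MB = 35.6 / 6.41 ≈ 5.55382.

5.55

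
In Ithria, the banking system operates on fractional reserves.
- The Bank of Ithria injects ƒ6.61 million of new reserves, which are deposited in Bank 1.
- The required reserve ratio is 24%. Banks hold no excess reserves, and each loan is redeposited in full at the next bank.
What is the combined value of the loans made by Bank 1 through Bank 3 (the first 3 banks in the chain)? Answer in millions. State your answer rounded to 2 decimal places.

Bank i lends (1 − rr)^i of the original deposit: Bank 1 lends 6.61·0.7600 = 5.0236, Bank 2 lends 6.61·0.7600² ≈ 3.8179, and so on.
Summing a geometric series: total = 6.61·[0.7600·(1 − 0.7600^3) / (1 − 0.7600)] ≈ 11.7432 million.

ƒ11.74 million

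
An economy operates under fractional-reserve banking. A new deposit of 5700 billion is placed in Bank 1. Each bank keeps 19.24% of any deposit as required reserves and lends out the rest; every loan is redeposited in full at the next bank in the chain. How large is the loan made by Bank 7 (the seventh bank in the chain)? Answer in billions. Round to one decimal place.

Each bank lends a fraction (1 − rr) = 0.8076 of the deposit it receives, so Bank 7 receives 5700·0.8076^6 and lends 5700·0.8076^7 ≈ 1277.1709 billion.

1277.2 billion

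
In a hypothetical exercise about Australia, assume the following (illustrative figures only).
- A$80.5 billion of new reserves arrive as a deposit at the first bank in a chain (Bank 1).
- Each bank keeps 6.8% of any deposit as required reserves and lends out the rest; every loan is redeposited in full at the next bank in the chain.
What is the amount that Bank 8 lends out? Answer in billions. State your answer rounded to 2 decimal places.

Each bank lends a fraction (1 − rr) = 0.9320 of the deposit it receives, so Bank 8 receives 80.5·0.9320^7 and lends 80.5·0.9320^8 ≈ 45.8272 billion.

A$45.83 billion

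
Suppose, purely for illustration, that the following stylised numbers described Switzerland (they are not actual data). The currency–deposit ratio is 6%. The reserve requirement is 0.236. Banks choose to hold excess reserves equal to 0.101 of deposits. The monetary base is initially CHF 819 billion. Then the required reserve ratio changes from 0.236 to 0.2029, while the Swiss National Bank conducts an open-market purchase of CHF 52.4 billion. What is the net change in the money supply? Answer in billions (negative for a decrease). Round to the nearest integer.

CHF 352 billion

Before: m₁ = (1 + 0.06) / (0.236 + 0.101 + 0.06) ≈ 2.67, MB₁ = 819, so M₁ = 2.67 × 819 = 2186.73 billion.
After: m₂ = (1 + 0.06) / (0.2029 + 0.101 + 0.06) ≈ 2.9129, MB₂ = 819 + 52.4 = 871.4, so M₂ = 2.9129 × 871.4 ≈ 2538.3011 billion.
ΔM = M₂ − M₁ = 2538.3011 − 2186.73 = 351.5711 billion.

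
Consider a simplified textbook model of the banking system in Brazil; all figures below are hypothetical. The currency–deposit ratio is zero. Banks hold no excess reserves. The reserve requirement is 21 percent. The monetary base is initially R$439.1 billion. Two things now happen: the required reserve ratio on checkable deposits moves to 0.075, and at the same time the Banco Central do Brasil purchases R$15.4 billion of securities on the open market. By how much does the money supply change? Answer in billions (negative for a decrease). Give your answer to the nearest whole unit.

Before: m₁ = 1 / (0.21) ≈ 4.7619, MB₁ = 439.1, so M₁ = 4.7619 × 439.1 ≈ 2090.9503 billion.
After: m₂ = 1 / (0.075) ≈ 13.3333, MB₂ = 439.1 + 15.4 = 454.5, so M₂ = 13.3333 × 454.5 ≈ 6059.9848 billion.
ΔM = M₂ − M₁ = 6059.9848 − 2090.9503 = 3969.0345 billion.

R$3969 billion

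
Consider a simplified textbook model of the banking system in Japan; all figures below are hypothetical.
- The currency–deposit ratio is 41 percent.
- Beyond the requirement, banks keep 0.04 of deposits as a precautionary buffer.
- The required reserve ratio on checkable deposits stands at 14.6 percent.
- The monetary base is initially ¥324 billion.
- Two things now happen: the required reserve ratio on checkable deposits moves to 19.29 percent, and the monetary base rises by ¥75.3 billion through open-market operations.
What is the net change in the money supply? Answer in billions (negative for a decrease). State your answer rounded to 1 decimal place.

Before: m₁ = (1 + 0.41) / (0.146 + 0.04 + 0.41) ≈ 2.36577, MB₁ = 324, so M₁ = 2.36577 × 324 ≈ 766.5095 billion.
After: m₂ = (1 + 0.41) / (0.1929 + 0.04 + 0.41) ≈ 2.19319, MB₂ = 324 + 75.3 = 399.3, so M₂ = 2.19319 × 399.3 ≈ 875.7408 billion.
ΔM = M₂ − M₁ = 875.7408 − 766.5095 = 109.2313 billion.

¥109.2 billion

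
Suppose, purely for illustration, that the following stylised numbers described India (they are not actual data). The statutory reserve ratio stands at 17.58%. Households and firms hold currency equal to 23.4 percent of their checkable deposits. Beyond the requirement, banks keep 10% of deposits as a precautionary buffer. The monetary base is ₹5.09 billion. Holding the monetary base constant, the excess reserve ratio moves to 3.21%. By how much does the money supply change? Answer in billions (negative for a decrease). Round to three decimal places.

Initially m₁ = (1 + 0.234) / (0.1758 + 0.1 + 0.234) ≈ 2.42056, so M₁ = 2.42056 × 5.09 ≈ 12.3207 billion.
After the change m₂ = (1 + 0.234) / (0.1758 + 0.0321 + 0.234) ≈ 2.79249, so M₂ = 2.79249 × 5.09 ≈ 14.2138 billion.
ΔM = M₂ − M₁ = 14.2138 − 12.3207 = 1.8931 billion.

₹1.893 billion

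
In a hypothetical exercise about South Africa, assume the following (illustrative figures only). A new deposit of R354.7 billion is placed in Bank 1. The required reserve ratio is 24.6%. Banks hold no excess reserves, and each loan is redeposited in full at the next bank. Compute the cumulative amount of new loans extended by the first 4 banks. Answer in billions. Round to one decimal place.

Bank i lends (1 − rr)^i of the original deposit: Bank 1 lends 354.7·0.7540 = 267.4438, Bank 2 lends 354.7·0.7540² ≈ 201.6526, and so on.
Summing a geometric series: total = 354.7·[0.7540·(1 − 0.7540^4) / (1 − 0.7540)] ≈ 735.7852 billion.

R735.8 billion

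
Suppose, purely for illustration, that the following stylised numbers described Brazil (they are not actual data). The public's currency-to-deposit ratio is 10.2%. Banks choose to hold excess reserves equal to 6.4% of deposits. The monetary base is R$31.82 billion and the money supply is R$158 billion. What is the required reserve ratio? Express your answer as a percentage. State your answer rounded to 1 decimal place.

5.6%

Using m = M/MB = 158/31.82 ≈ 4.965431. Since m = (1 + c)/(c + rr + e), the denominator satisfies c + rr + e = (1 + c)/m = (1 + 0.102) / 4.965431 ≈ 0.221934.
With c = 0.102 and e = 0.064, the required reserve ratio is 0.221934 − 0.102 − 0.064 = 0.055934.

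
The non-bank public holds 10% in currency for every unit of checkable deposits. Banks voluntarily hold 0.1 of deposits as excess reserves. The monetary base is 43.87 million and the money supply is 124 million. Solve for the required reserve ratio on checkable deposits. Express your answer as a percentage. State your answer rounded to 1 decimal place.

Using m = M/MB = 124/43.87 ≈ 2.826533. Since m = (1 + c)/(c + rr + e), the denominator satisfies c + rr + e = (1 + c)/m = (1 + 0.1) / 2.826533 ≈ 0.389169.
With c = 0.1 and e = 0.1, the required reserve ratio on checkable deposits is 0.389169 − 0.1 − 0.1 = 0.189169.

18.9%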